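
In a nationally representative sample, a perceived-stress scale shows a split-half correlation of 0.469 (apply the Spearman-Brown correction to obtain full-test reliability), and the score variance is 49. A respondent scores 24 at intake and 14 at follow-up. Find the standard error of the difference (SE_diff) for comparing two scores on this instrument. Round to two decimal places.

5.95

σ = 49^(1/2) = 7.0000
r_full = 2·0.469 / (1 + 0.469) ≈ 0.6385
SEM = 7.0000 · √(1 − 0.6385) = 7.0000 · √0.3615 ≈ 7.0000 · 0.6012 ≈ 4.2086
SE_diff = SEM · √2 ≈ 4.2086 · 1.4142 ≈ 5.9518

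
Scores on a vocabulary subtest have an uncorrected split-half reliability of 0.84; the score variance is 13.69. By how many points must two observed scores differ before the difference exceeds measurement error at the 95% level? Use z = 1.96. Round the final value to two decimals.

SD = √13.69 = 3.7000
Full-length reliability (Spearman-Brown) = 2(0.84)/(1+0.84) ≃ 0.9130
SEM = 3.7000 * √(1 − 0.9130) = 3.7000 * √0.0870 ≃ 3.7000 * 0.2949 ≃ 1.0911
SE_diff = √2 * SEM ≃ 1.5430
Smallest detectable difference = 1.96*1.5430 ≃ 3.0243

3.02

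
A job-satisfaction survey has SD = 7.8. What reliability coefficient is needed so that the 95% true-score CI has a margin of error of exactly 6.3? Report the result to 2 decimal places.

Required SEM = 6.3 / 1.96 ≃ 3.21429
r = 1 − (3.21429/7.8)² ≃ 1 − 0.16982 ≃ 0.83018

0.83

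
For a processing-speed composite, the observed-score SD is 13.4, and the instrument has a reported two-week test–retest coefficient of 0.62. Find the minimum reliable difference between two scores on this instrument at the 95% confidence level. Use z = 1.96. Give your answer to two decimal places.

22.90

The standard error of measurement is 13.40000·√(1 − 0.62000) ≃ 13.40000·0.61644 ≃ 8.26031.
SE_diff = √2 · SEM ≃ 11.68185
Minimum reliable difference = 1.96 · SE_diff ≃ 1.96 · 11.68185 ≃ 22.89642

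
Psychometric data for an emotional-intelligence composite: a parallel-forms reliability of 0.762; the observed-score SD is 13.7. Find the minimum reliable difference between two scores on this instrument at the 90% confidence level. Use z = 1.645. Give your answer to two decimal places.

SEM = 13.7000×√(1 − 0.7620) ≃ 6.6836
SE_diff = √2 × SEM ≃ 9.4520
Minimum reliable difference = 1.645 × SE_diff ≃ 1.645 × 9.4520 ≃ 15.5486

15.55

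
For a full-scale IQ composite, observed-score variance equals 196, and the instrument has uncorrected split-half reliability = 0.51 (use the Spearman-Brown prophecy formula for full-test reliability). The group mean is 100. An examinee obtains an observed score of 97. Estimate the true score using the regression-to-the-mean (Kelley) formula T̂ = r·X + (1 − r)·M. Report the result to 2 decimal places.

Full-length reliability (Spearman-Brown) = 2(0.51)/(1+0.51) ≃ 0.675
Estimated true score = 0.675×97 + (1 − 0.675)×100 ≃ 97.974

97.97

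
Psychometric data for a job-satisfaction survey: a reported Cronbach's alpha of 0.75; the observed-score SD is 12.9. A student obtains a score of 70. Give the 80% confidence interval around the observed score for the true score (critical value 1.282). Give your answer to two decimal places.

The standard error of measurement is 12.90000×√(1 − 0.75000) ≈ 12.90000×0.50000 ≈ 6.45000.
Margin = 1.282 × 6.45000 ≈ 8.26890
CI = 70 ± 8.26890 → [61.73110, 78.26890]

[61.73, 78.27]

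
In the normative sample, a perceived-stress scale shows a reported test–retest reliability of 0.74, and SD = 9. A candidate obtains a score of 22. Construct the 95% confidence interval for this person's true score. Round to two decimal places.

[13.01, 30.99]

The standard error of measurement is 9.0000·√(1 − 0.7400) ≈ 9.0000·0.5099 ≈ 4.5891.
Half-width = 1.96·4.5891 ≈ 8.9947
CI = 22 ± 8.9947 → [13.0053, 30.9947]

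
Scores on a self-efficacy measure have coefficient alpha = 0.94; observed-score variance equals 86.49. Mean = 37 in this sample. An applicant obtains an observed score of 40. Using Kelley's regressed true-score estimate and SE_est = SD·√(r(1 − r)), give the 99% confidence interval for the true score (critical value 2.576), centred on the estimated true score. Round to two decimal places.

SD = √86.49 ≈ 9.3000
T̂ = 0.9400(40) + 0.0600(37) ≈ 39.8200
SE_est = SD × √(r(1 − r)) = 9.3000 × √0.0564 ≈ 9.3000 × 0.2375 ≈ 2.2086
CI = 39.8200 ± 2.576 × 2.2086 → [34.1306, 45.5094]

[34.13, 45.51]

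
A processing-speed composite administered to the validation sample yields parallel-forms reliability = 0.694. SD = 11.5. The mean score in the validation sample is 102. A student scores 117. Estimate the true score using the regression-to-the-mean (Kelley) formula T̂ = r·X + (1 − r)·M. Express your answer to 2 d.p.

T̂ = 0.6940(117) + 0.3060(102) ≈ 112.4100

112.41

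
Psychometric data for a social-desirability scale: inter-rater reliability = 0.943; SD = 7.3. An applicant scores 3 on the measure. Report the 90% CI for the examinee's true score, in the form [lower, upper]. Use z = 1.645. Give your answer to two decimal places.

[0.13, 5.87]

SEM = 7.3000*√(1 − 0.9430) ≈ 1.7429
1.645 * SEM ≈ 2.8670
Interval: (0.1330, 5.8670)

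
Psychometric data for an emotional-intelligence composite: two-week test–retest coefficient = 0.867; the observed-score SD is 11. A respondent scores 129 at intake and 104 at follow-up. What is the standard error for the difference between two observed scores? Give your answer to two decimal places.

5.67

SEM = 11.000*√(1 − 0.867) ≈ 4.012
Standard error of the difference = 4.012·√2 ≈ 5.673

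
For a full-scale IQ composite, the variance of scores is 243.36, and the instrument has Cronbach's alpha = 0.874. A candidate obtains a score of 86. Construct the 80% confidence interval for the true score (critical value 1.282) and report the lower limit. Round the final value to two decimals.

σ = 243.36^(1/2) = 15.6000
SEM = 15.6000×√(1 − 0.8740) ≃ 5.5375
1.282 × SEM ≃ 7.0990
Lower bound: 86 − 7.0990 = 78.9010

78.90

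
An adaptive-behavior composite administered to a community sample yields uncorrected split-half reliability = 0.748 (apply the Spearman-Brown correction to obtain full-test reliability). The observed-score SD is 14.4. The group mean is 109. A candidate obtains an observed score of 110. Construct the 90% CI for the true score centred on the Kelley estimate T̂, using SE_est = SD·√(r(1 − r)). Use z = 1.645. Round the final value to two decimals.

Full-length reliability (Spearman-Brown) = 2(0.748)/(1+0.748) ≈ 0.856
Estimated true score = 0.856·110 + (1 − 0.856)·109 ≈ 109.856
SE_est = 14.400·√(0.856·0.144) ≈ 5.058
CI = 109.856 ± 1.645 · 5.058 → [101.535, 118.176]

[101.54, 118.18]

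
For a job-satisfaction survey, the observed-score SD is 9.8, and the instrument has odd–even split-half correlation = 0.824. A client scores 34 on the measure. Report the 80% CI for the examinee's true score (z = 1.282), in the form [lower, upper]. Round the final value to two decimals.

[30.10, 37.90]

r_full = 2·0.824 / (1 + 0.824) ≈ 0.9035
SEM = 9.8000×√(1 − 0.9035) ≈ 3.0442
1.282 × SEM ≈ 3.9026
CI = 34 ± 3.9026 → [30.0974, 37.9026]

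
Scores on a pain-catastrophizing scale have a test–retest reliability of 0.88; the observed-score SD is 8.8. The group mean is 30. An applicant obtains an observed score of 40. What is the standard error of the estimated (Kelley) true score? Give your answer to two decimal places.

SE_est = SD · √(r(1 − r)) = 8.8000 · √0.1056 ≈ 8.8000 · 0.3250 ≈ 2.8597

2.86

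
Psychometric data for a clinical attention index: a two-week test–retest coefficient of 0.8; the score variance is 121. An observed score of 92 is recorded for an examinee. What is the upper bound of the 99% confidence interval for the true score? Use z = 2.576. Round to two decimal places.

104.67

SD = √121 = 11.000
SEM = 11.000×√(1 − 0.800) ≈ 4.919
Margin = 2.576 × 4.919 ≈ 12.672
Upper bound: 92 + 12.672 = 104.672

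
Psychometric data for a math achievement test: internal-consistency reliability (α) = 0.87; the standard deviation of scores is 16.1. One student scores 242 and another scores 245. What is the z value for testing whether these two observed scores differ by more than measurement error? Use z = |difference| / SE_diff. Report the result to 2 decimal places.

SEM = 16.10000 × √(1 − 0.87000) = 16.10000 × √0.13000 ≈ 16.10000 × 0.36056 ≈ 5.80494
SE_diff = √2 × SEM ≈ 8.20942
z = 3 / 8.20942 ≈ 0.36543

0.37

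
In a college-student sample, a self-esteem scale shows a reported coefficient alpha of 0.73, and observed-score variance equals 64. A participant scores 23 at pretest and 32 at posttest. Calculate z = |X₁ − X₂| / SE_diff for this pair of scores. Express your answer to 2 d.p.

1.53

σ = 64^(1/2) = 8.0000
SEM = 8.0000 · √(1 − 0.7300) = 8.0000 · √0.2700 ≈ 8.0000 · 0.5196 ≈ 4.1569
SE_diff = √2 · SEM ≈ 5.8788
z = |23 − 32| / 5.8788 = 9 / 5.8788 ≈ 1.5309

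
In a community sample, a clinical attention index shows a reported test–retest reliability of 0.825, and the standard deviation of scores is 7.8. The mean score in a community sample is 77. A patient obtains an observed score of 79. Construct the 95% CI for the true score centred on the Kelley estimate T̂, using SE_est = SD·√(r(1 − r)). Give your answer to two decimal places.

T̂ = r·X + (1 − r)·M = 0.825·79 + 0.175·77 = 65.175 + 13.475 ≈ 78.650
SE_est = SD · √(r(1 − r)) = 7.800 · √0.144 ≈ 7.800 · 0.380 ≈ 2.964
CI = 78.650 ± 1.96 · 2.964 → [72.841, 84.459]

[72.84, 84.46]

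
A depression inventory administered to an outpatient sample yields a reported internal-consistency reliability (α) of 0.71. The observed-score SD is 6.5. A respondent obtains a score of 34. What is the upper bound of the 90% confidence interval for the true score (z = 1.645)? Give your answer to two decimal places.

The standard error of measurement is 6.50000·√(1 − 0.71000) ≈ 6.50000·0.53852 ≈ 3.50036.
Half-width = 1.645·3.50036 ≈ 5.75809
Upper limit = 34 + 5.75809 ≈ 39.75809

39.76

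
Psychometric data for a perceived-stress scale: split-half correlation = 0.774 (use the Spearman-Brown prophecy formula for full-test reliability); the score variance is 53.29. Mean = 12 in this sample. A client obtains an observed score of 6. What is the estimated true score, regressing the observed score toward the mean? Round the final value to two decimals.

6.76

Spearman-Brown: r = 2(0.774) / (1 + 0.774) = 1.5480 / 1.7740 ≃ 0.8726
T̂ = 0.8726(6) + 0.1274(12) ≃ 6.7644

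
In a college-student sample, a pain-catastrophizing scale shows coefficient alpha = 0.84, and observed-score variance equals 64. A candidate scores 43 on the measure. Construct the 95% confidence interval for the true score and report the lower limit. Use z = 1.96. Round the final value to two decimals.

SD = √64 = 8.000
SEM = 8.000×√(1 − 0.840) ≈ 3.200
Half-width = 1.96×3.200 ≈ 6.272
Lower bound: 43 − 6.272 = 36.728

36.73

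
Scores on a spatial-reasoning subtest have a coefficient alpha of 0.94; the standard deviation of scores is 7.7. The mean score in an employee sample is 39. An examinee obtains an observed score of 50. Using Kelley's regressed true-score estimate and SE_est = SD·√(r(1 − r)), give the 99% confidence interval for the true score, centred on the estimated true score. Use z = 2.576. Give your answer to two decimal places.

[44.63, 54.05]

T̂ = r·X + (1 − r)·M = 0.94000×50 + 0.06000×39 = 47.00000 + 2.34000 ≃ 49.34000
SE_est = SD × √(r(1 − r)) = 7.70000 × √0.05640 ≃ 7.70000 × 0.23749 ≃ 1.82865
CI = 49.34000 ± 2.576 × 1.82865 → [44.62940, 54.05060]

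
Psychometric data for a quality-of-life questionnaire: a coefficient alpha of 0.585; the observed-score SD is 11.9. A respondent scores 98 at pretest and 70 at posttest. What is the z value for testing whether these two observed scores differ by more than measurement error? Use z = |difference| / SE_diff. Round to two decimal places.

2.58

SEM = 11.900 * √(1 − 0.585) = 11.900 * √0.415 ≈ 11.900 * 0.644 ≈ 7.666
Standard error of the difference = 7.666·√2 ≈ 10.841
z = 28 / 10.841 ≈ 2.583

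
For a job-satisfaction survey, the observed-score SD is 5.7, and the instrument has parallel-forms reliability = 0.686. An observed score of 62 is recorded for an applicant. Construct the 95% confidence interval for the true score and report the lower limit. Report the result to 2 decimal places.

55.74

SEM = 5.70000 · √(1 − 0.68600) = 5.70000 · √0.31400 ≃ 5.70000 · 0.56036 ≃ 3.19404
Margin = 1.96 · 3.19404 ≃ 6.26031
Lower bound: 62 − 6.26031 = 55.73969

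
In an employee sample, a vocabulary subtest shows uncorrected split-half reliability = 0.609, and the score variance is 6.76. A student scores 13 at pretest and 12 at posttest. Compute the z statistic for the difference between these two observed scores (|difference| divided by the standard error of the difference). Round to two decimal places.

SD = √6.76 ≈ 2.6000
r_full = 2·0.609 / (1 + 0.609) ≈ 0.7570
The standard error of measurement is 2.6000×√(1 − 0.7570) ≈ 2.6000×0.4930 ≈ 1.2817.
SE_diff = SEM × √2 ≈ 1.2817 × 1.4142 ≈ 1.8126
z = |13 − 12| / 1.8126 = 1 / 1.8126 ≈ 0.5517

0.55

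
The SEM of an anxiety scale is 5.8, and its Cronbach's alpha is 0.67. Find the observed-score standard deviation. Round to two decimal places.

SD = 5.8 / √(1 − 0.67) ≈ 10.09650

10.10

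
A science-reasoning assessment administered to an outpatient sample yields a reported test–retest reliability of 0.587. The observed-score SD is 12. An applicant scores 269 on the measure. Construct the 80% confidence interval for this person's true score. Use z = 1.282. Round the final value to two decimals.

SEM = 12.0000 · √(1 − 0.5870) = 12.0000 · √0.4130 ≈ 12.0000 · 0.6427 ≈ 7.7118
1.282 · SEM ≈ 9.8865
Interval: (259.1135, 278.8865)

[259.11, 278.89]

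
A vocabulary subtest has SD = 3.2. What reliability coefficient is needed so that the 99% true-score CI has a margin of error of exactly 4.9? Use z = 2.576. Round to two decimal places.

0.65

Required SEM = 4.9 / 2.576 ≈ 1.9022
Required reliability = 1 − (SEM/SD)² = 1 − 0.3533 ≈ 0.6467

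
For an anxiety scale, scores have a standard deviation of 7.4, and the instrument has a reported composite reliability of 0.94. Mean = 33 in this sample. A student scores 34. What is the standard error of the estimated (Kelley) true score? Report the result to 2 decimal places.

SE_est = 7.4000×√(0.9400×0.0600) ≃ 1.7574

1.76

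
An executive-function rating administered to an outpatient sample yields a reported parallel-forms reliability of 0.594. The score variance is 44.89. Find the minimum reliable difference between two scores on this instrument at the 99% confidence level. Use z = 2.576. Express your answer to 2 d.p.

15.55

SD = √44.89 ≃ 6.700
SEM = 6.700 × √(1 − 0.594) = 6.700 × √0.406 ≃ 6.700 × 0.637 ≃ 4.269
Standard error of the difference = 4.269·√2 ≃ 6.037
Smallest detectable difference = 2.576×6.037 ≃ 15.552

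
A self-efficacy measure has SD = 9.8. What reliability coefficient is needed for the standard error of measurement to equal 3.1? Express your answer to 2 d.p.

0.90

Required reliability = 1 − (SEM/SD)² = 1 − 0.10006 ≈ 0.89994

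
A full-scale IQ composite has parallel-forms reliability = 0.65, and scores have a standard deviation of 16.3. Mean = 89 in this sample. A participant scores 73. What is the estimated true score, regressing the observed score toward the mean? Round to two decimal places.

T̂ = r·X + (1 − r)·M = 0.6500*73 + 0.3500*89 = 47.4500 + 31.1500 ≈ 78.6000

78.60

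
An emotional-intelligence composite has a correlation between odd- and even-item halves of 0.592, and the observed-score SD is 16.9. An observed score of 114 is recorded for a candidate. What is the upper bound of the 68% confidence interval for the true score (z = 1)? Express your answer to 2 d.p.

122.56

Full-length reliability (Spearman-Brown) = 2(0.592)/(1+0.592) ≈ 0.7437
SEM = 16.9000·√(1 − 0.7437) ≈ 8.5555
1 · SEM ≈ 8.5555
Upper bound: 114 + 8.5555 = 122.5555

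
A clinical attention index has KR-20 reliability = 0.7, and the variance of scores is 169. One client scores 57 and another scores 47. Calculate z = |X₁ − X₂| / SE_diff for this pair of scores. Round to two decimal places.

0.99

SD = √169 ≈ 13.000
The standard error of measurement is 13.000*√(1 − 0.700) ≈ 13.000*0.548 ≈ 7.120.
SE_diff = SEM * √2 ≈ 7.120 * 1.414 ≈ 10.070
z = |57 − 47| / 10.070 = 10 / 10.070 ≈ 0.993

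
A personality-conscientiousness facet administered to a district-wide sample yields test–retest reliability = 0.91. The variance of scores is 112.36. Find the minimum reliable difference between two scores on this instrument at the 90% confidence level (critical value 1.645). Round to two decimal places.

7.40

σ = 112.36^(1/2) = 10.600
The standard error of measurement is 10.600×√(1 − 0.910) ≈ 10.600×0.300 ≈ 3.180.
SE_diff = √2 × SEM ≈ 4.497
Smallest detectable difference = 1.645×4.497 ≈ 7.398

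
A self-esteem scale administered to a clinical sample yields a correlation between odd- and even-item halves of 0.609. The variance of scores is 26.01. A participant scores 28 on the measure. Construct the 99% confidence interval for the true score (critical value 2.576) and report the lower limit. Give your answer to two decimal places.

SD = √26.01 ≈ 5.100
Spearman-Brown: r = 2(0.609) / (1 + 0.609) = 1.218 / 1.609 ≈ 0.757
SEM = 5.100 * √(1 − 0.757) = 5.100 * √0.243 ≈ 5.100 * 0.493 ≈ 2.514
2.576 * SEM ≈ 6.476
Lower limit = 28 − 6.476 ≈ 21.524

21.52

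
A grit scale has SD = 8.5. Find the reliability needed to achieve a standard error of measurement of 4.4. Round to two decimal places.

Required reliability = 1 − (SEM/SD)² = 1 − 0.2680 ≈ 0.7320

0.73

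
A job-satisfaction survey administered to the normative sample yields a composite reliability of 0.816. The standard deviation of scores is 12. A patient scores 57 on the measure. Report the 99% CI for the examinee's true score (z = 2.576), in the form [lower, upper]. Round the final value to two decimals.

The standard error of measurement is 12.000×√(1 − 0.816) ≃ 12.000×0.429 ≃ 5.147.
Margin = 2.576 × 5.147 ≃ 13.260
99% CI: 57 ± 13.260 = [43.740, 70.260]

[43.74, 70.26]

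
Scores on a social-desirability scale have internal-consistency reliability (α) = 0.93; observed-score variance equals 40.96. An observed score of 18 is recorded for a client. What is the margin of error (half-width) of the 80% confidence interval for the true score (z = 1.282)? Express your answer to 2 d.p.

SD = √40.96 ≈ 6.4000
SEM = 6.4000·√(1 − 0.9300) ≈ 1.6933
1.282 · SEM ≈ 2.1708

2.17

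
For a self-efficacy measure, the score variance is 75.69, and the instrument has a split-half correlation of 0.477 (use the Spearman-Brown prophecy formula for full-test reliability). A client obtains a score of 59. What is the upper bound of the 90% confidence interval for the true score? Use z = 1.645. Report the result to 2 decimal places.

67.52

SD = √75.69 ≈ 8.7000
Spearman-Brown: r = 2(0.477) / (1 + 0.477) = 0.9540 / 1.4770 ≈ 0.6459
SEM = 8.7000 · √(1 − 0.6459) = 8.7000 · √0.3541 ≈ 8.7000 · 0.5951 ≈ 5.1770
Half-width = 1.645·5.1770 ≈ 8.5162
Upper bound: 59 + 8.5162 = 67.5162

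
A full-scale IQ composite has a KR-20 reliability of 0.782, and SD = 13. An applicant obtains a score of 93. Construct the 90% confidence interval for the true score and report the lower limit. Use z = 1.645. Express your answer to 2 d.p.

SEM = 13.00000 × √(1 − 0.78200) = 13.00000 × √0.21800 ≈ 13.00000 × 0.46690 ≈ 6.06976
1.645 × SEM ≈ 9.98476
Lower bound: 93 − 9.98476 = 83.01524

83.02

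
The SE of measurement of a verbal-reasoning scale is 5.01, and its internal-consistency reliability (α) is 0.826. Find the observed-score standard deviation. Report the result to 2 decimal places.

σ = SEM·(1 − r)^(−1/2) ≃ 5.01·2.3973 ≃ 12.0106

12.01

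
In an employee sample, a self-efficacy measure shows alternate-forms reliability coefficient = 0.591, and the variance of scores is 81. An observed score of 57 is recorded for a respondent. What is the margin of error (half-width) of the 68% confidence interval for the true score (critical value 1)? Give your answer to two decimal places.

SD = √81 = 9.00000
SEM = 9.00000·√(1 − 0.59100) ≃ 5.75578
Margin = 1 · 5.75578 ≃ 5.75578

5.76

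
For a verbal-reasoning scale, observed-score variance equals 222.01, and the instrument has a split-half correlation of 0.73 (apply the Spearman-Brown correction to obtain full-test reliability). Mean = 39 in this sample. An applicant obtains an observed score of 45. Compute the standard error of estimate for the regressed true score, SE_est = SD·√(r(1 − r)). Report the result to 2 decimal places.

5.41

σ = 222.01^(1/2) = 14.900
Full-length reliability (Spearman-Brown) = 2(0.73)/(1+0.73) ≃ 0.844
SE_est = SD * √(r(1 − r)) = 14.900 * √0.132 ≃ 14.900 * 0.363 ≃ 5.408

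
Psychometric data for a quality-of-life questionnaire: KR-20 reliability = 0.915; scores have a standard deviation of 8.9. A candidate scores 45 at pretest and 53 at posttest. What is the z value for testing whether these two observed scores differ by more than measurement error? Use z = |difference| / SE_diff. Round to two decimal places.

The standard error of measurement is 8.90000*√(1 − 0.91500) ≈ 8.90000*0.29155 ≈ 2.59477.
SE_diff = SEM * √2 ≈ 2.59477 * 1.41421 ≈ 3.66956
z = |45 − 53| / 3.66956 = 8 / 3.66956 ≈ 2.18010

2.18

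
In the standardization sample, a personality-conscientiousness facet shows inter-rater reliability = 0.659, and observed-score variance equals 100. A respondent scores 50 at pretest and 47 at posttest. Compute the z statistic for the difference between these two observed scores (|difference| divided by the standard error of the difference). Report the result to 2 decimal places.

σ = 100^(1/2) = 10.000
SEM = 10.000 * √(1 − 0.659) = 10.000 * √0.341 ≈ 10.000 * 0.584 ≈ 5.840
SE_diff = SEM * √2 ≈ 5.840 * 1.414 ≈ 8.258
z = |50 − 47| / 8.258 = 3 / 8.258 ≈ 0.363

0.36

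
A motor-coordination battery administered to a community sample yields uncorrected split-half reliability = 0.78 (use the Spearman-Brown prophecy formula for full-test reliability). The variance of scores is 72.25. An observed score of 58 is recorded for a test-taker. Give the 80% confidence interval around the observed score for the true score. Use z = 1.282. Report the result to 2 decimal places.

[54.17, 61.83]

SD = √72.25 = 8.5000
Spearman-Brown: r = 2(0.78) / (1 + 0.78) = 1.5600 / 1.7800 ≈ 0.8764
SEM = 8.5000×√(1 − 0.8764) ≈ 2.9883
Margin = 1.282 × 2.9883 ≈ 3.8310
CI = 58 ± 3.8310 → [54.1690, 61.8310]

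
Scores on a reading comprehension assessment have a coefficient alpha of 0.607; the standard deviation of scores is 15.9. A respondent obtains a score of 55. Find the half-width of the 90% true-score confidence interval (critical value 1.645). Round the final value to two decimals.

SEM = 15.90000 · √(1 − 0.60700) = 15.90000 · √0.39300 ≃ 15.90000 · 0.62690 ≃ 9.96766
1.645 · SEM ≃ 16.39681

16.40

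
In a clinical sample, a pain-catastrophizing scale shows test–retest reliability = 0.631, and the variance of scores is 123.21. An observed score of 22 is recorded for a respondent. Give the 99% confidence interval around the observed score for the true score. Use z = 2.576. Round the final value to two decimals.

σ = 123.21^(1/2) = 11.100
SEM = 11.100 · √(1 − 0.631) = 11.100 · √0.369 ≈ 11.100 · 0.607 ≈ 6.743
2.576 · SEM ≈ 17.369
Interval: (4.631, 39.369)

[4.63, 39.37]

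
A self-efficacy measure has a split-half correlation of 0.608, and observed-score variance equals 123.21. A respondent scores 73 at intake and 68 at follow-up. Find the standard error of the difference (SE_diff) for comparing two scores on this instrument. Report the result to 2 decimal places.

7.75

σ = 123.21^(1/2) = 11.1000
Full-length reliability (Spearman-Brown) = 2(0.608)/(1+0.608) ≈ 0.7562
SEM = 11.1000 · √(1 − 0.7562) = 11.1000 · √0.2438 ≈ 11.1000 · 0.4937 ≈ 5.4805
SE_diff = SEM · √2 ≈ 5.4805 · 1.4142 ≈ 7.7506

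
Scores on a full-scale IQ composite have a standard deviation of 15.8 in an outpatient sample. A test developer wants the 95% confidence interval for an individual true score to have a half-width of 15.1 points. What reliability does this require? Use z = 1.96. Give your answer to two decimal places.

0.76

SEM needed = half-width / z = 15.1/1.96 ≈ 7.704
Required reliability = 1 − (SEM/SD)² = 1 − 0.238 ≈ 0.762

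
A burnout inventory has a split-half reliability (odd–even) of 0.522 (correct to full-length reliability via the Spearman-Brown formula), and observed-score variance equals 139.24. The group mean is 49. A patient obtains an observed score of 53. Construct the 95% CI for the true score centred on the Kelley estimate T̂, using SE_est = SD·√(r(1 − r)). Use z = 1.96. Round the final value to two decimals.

[41.01, 62.48]

σ = 139.24^(1/2) = 11.800
Spearman-Brown: r = 2(0.522) / (1 + 0.522) = 1.044 / 1.522 ≈ 0.686
Estimated true score = 0.686×53 + (1 − 0.686)×49 ≈ 51.744
SE_est = SD × √(r(1 − r)) = 11.800 × √0.215 ≈ 11.800 × 0.464 ≈ 5.477
CI = 51.744 ± 1.96 × 5.477 → [41.009, 62.478]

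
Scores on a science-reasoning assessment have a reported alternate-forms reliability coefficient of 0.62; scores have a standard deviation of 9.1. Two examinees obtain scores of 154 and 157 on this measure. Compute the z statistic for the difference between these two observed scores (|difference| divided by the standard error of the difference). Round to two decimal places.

SEM = 9.100 × √(1 − 0.620) = 9.100 × √0.380 ≈ 9.100 × 0.616 ≈ 5.610
SE_diff = SEM × √2 ≈ 5.610 × 1.414 ≈ 7.933
z = 3 / 7.933 ≈ 0.378

0.38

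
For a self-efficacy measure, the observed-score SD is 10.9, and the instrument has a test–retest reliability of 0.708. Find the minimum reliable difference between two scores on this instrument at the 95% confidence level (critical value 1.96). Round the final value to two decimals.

SEM = 10.9000·√(1 − 0.7080) ≈ 5.8900
SE_diff = √2 · SEM ≈ 8.3298
Minimum reliable difference = 1.96 · SE_diff ≈ 1.96 · 8.3298 ≈ 16.3263

16.33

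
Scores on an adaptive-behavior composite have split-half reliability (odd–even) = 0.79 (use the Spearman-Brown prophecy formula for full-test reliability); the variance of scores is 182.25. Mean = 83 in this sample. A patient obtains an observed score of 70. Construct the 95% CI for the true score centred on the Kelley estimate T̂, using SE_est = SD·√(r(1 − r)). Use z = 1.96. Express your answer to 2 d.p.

[63.01, 80.04]

SD = √182.25 = 13.50000
Full-length reliability (Spearman-Brown) = 2(0.79)/(1+0.79) ≈ 0.88268
T̂ = r·X + (1 − r)·M = 0.88268*70 + 0.11732*83 ≈ 61.78771 + 9.73743 ≈ 71.52514
SE_est = 13.50000*√(0.88268*0.11732) ≈ 4.34429
CI = 71.52514 ± 1.96 * 4.34429 → [63.01033, 80.03995]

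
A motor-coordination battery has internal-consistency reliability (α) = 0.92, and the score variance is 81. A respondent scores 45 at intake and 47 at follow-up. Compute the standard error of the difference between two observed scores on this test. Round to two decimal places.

σ = 81^(1/2) = 9.00000
SEM = 9.00000 * √(1 − 0.92000) = 9.00000 * √0.08000 ≃ 9.00000 * 0.28284 ≃ 2.54558
SE_diff = √2 * SEM ≃ 3.60000

3.60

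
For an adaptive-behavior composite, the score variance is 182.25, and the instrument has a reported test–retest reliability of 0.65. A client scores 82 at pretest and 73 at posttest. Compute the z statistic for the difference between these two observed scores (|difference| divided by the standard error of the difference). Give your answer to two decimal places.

0.80

SD = √182.25 = 13.5000
SEM = 13.5000 · √(1 − 0.6500) = 13.5000 · √0.3500 ≃ 13.5000 · 0.5916 ≃ 7.9867
Standard error of the difference = 7.9867·√2 ≃ 11.2949
z = |82 − 73| / 11.2949 = 9 / 11.2949 ≃ 0.7968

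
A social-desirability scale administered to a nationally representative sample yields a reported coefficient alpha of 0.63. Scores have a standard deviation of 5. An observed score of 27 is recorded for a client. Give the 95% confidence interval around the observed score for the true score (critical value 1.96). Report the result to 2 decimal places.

[21.04, 32.96]

SEM = 5.0000 * √(1 − 0.6300) = 5.0000 * √0.3700 ≈ 5.0000 * 0.6083 ≈ 3.0414
Half-width = 1.96*3.0414 ≈ 5.9611
CI = 27 ± 5.9611 → [21.0389, 32.9611]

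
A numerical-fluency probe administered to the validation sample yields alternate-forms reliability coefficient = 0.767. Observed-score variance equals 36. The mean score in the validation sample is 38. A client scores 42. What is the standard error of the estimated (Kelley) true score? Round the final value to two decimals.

SD = √36 = 6.0000
SE_est = SD * √(r(1 − r)) = 6.0000 * √0.1787 ≈ 6.0000 * 0.4227 ≈ 2.5365

2.54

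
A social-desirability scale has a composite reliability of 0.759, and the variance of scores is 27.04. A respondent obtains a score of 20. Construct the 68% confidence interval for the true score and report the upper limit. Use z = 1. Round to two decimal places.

SD = √27.04 = 5.200
The standard error of measurement is 5.200·√(1 − 0.759) ≈ 5.200·0.491 ≈ 2.553.
Half-width = 1·2.553 ≈ 2.553
Upper limit = 20 + 2.553 ≈ 22.553

22.55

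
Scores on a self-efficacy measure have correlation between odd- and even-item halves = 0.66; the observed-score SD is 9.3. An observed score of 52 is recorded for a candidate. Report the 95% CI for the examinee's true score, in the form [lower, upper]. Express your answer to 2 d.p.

[43.75, 60.25]

r_full = 2·0.66 / (1 + 0.66) ≃ 0.795
The standard error of measurement is 9.300×√(1 − 0.795) ≃ 9.300×0.453 ≃ 4.209.
1.96 × SEM ≃ 8.249
CI = 52 ± 8.249 → [43.751, 60.249]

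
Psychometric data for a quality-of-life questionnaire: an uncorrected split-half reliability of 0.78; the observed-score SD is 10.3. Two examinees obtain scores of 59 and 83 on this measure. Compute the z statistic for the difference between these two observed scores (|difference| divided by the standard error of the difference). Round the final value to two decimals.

Full-length reliability (Spearman-Brown) = 2(0.78)/(1+0.78) ≈ 0.8764
SEM = 10.3000·√(1 − 0.8764) ≈ 3.6211
SE_diff = SEM · √2 ≈ 3.6211 · 1.4142 ≈ 5.1210
z = 24 / 5.1210 ≈ 4.6866

4.69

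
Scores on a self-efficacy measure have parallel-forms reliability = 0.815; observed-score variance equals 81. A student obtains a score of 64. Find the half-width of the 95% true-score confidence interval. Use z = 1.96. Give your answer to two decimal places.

SD = √81 ≈ 9.000
SEM = 9.000·√(1 − 0.815) ≈ 3.871
Half-width = 1.96·3.871 ≈ 7.587

7.59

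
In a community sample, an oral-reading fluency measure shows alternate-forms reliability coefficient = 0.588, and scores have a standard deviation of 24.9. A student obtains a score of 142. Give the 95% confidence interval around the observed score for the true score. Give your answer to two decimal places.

SEM = 24.900 × √(1 − 0.588) = 24.900 × √0.412 ≃ 24.900 × 0.642 ≃ 15.983
Half-width = 1.96×15.983 ≃ 31.326
CI = 142 ± 31.326 → [110.674, 173.326]

[110.67, 173.33]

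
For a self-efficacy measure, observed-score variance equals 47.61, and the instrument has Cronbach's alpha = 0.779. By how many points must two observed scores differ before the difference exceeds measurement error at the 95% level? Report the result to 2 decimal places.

SD = √47.61 ≈ 6.90000
SEM = 6.90000×√(1 − 0.77900) ≈ 3.24373
SE_diff = √2 × SEM ≈ 4.58733
Smallest detectable difference = 1.96×4.58733 ≈ 8.99117

8.99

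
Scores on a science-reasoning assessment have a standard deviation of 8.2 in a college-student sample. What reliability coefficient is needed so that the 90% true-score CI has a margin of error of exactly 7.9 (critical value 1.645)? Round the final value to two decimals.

0.66

SEM needed = half-width / z = 7.9/1.645 ≈ 4.8024
Required reliability = 1 − (SEM/SD)² = 1 − 0.3430 ≈ 0.6570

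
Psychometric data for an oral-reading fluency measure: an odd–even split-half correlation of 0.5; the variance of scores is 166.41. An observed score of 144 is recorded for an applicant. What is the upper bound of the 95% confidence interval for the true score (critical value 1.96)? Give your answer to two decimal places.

158.60

SD = √166.41 ≃ 12.900
Spearman-Brown: r = 2(0.5) / (1 + 0.5) = 1.000 / 1.500 ≃ 0.667
SEM = 12.900 · √(1 − 0.667) = 12.900 · √0.333 ≃ 12.900 · 0.577 ≃ 7.448
Margin = 1.96 · 7.448 ≃ 14.598
Upper bound: 144 + 14.598 = 158.598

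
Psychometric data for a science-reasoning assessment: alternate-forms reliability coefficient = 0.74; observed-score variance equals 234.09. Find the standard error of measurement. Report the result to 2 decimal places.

7.80

σ = 234.09^(1/2) = 15.300
SEM = 15.300 × √(1 − 0.740) = 15.300 × √0.260 ≈ 15.300 × 0.510 ≈ 7.801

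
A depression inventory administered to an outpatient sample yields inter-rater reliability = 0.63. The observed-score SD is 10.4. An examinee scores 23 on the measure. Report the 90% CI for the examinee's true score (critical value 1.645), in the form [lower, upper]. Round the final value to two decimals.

[12.59, 33.41]

The standard error of measurement is 10.4000*√(1 − 0.6300) ≈ 10.4000*0.6083 ≈ 6.3261.
Margin = 1.645 * 6.3261 ≈ 10.4064
CI = 23 ± 10.4064 → [12.5936, 33.4064]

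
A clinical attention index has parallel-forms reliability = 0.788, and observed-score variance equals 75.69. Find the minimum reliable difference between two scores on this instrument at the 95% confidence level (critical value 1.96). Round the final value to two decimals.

σ = 75.69^(1/2) = 8.700
SEM = 8.700*√(1 − 0.788) ≈ 4.006
Standard error of the difference = 4.006·√2 ≈ 5.665
Minimum reliable difference = 1.96 * SE_diff ≈ 1.96 * 5.665 ≈ 11.103

11.10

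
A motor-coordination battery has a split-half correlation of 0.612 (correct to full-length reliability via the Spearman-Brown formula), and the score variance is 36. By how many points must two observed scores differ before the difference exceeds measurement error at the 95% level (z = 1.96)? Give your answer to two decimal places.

8.16

σ = 36^(1/2) = 6.0000
Spearman-Brown: r = 2(0.612) / (1 + 0.612) = 1.2240 / 1.6120 ≃ 0.7593
SEM = 6.0000·√(1 − 0.7593) ≃ 2.9436
SE_diff = √2 · SEM ≃ 4.1629
Minimum reliable difference = 1.96 · SE_diff ≃ 1.96 · 4.1629 ≃ 8.1594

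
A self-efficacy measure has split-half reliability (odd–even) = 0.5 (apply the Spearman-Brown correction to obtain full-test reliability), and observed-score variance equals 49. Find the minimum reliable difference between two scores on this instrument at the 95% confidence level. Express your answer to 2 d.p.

SD = √49 ≈ 7.000
Full-length reliability (Spearman-Brown) = 2(0.5)/(1+0.5) ≈ 0.667
SEM = 7.000 × √(1 − 0.667) = 7.000 × √0.333 ≈ 7.000 × 0.577 ≈ 4.041
SE_diff = SEM × √2 ≈ 4.041 × 1.414 ≈ 5.715
Minimum reliable difference = 1.96 × SE_diff ≈ 1.96 × 5.715 ≈ 11.202

11.20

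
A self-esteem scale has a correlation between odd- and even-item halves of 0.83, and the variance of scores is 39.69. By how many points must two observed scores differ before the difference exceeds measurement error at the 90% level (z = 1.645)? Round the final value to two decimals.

SD = √39.69 = 6.30000
r_full = 2·0.83 / (1 + 0.83) ≃ 0.90710
SEM = 6.30000·√(1 − 0.90710) ≃ 1.92017
SE_diff = √2 · SEM ≃ 2.71553
Minimum reliable difference = 1.645 · SE_diff ≃ 1.645 · 2.71553 ≃ 4.46705

4.47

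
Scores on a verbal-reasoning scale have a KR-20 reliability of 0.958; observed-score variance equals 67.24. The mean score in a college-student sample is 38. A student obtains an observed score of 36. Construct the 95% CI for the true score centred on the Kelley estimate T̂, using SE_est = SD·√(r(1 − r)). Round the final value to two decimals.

[32.86, 39.31]

SD = √67.24 ≈ 8.20000
Estimated true score = 0.95800×36 + (1 − 0.95800)×38 ≈ 36.08400
SE_est = 8.20000×√(0.95800×0.04200) ≈ 1.64483
95% CI: 36.08400 ± 3.22387 ≈ (32.86013, 39.30787)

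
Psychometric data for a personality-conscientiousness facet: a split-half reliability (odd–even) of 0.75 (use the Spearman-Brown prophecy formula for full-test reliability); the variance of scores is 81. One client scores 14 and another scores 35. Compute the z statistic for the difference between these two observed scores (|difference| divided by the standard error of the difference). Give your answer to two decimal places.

SD = √81 = 9.000
Full-length reliability (Spearman-Brown) = 2(0.75)/(1+0.75) ≈ 0.857
The standard error of measurement is 9.000*√(1 − 0.857) ≈ 9.000*0.378 ≈ 3.402.
Standard error of the difference = 3.402·√2 ≈ 4.811
z = |14 − 35| / 4.811 = 21 / 4.811 ≈ 4.365

4.37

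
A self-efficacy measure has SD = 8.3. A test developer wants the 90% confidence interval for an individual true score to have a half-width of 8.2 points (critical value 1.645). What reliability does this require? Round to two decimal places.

Required SEM = 8.2 / 1.645 ≈ 4.9848
Required reliability = 1 − (SEM/SD)² = 1 − 0.3607 ≈ 0.6393

0.64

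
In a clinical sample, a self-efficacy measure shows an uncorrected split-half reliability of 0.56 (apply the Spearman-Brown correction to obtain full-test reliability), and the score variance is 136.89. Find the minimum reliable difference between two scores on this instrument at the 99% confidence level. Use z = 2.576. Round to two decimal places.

22.64

SD = √136.89 ≈ 11.70000
Spearman-Brown: r = 2(0.56) / (1 + 0.56) = 1.12000 / 1.56000 ≈ 0.71795
SEM = 11.70000*√(1 − 0.71795) ≈ 6.21369
Standard error of the difference = 6.21369·√2 ≈ 8.78749
Smallest detectable difference = 2.576*8.78749 ≈ 22.63658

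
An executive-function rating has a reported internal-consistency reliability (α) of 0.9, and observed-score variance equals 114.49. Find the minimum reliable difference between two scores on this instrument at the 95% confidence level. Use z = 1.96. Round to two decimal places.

9.38

σ = 114.49^(1/2) = 10.700
SEM = 10.700·√(1 − 0.900) ≃ 3.384
SE_diff = SEM · √2 ≃ 3.384 · 1.414 ≃ 4.785
Smallest detectable difference = 1.96·4.785 ≃ 9.379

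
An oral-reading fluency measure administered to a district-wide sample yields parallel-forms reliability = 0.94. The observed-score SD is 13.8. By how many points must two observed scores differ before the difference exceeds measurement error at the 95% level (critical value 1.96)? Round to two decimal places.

9.37

SEM = 13.800 · √(1 − 0.940) = 13.800 · √0.060 ≈ 13.800 · 0.245 ≈ 3.380
Standard error of the difference = 3.380·√2 ≈ 4.780
Smallest detectable difference = 1.96·4.780 ≈ 9.370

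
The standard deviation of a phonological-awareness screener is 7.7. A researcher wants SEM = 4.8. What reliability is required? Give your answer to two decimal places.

r = 1 − (4.800/7.7)² ≃ 1 − 0.389 ≃ 0.611

0.61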